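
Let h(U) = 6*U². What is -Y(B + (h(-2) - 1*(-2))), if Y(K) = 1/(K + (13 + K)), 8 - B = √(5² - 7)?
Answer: -9/721 - 2*√2/2163 ≈ -0.013790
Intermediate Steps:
B = 8 - 3*√2 (B = 8 - √(5² - 7) = 8 - √(25 - 7) = 8 - √18 = 8 - 3*√2 ≈ 3.7574)
Y(K) = 1/(13 + 2*K)
-Y(B + (h(-2) - 1*(-2))) = -1/(13 + 2*((8 - 3*√2) + (6*(-2)² - 1*(-2)))) = -1/(13 + 2*((8 - 3*√2) + (6*4 + 2))) = -1/(13 + 2*((8 - 3*√2) + (24 + 2))) = -1/(13 + 2*((8 - 3*√2) + 26)) = -1/(13 + 2*(34 - 3*√2)) = -1/(13 + (68 - 6*√2)) = -1/(81 - 6*√2)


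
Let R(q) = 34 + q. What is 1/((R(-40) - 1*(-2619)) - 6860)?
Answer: -1/4247 ≈ -0.00023546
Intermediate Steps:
1/((R(-40) - 1*(-2619)) - 6860) = 1/(((34 - 40) - 1*(-2619)) - 6860) = 1/((-6 + 2619) - 6860) = 1/(2613 - 6860) = 1/(-4247) = -1/4247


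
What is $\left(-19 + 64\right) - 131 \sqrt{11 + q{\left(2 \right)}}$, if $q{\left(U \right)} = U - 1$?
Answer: $45 - 262 \sqrt{3} \approx -408.8$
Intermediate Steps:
$q{\left(U \right)} = -1 + U$ ($q{\left(U \right)} = U - 1 = -1 + U$)
$\left(-19 + 64\right) - 131 \sqrt{11 + q{\left(2 \right)}} = \left(-19 + 64\right) - 131 \sqrt{11 + \left(-1 + 2\right)} = 45 - 131 \sqrt{11 + 1} = 45 - 131 \sqrt{12} = 45 - 131 \cdot 2 \sqrt{3} = 45 - 262 \sqrt{3}$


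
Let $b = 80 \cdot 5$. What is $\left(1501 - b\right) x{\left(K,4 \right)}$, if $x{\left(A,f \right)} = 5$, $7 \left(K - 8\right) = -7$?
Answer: $5505$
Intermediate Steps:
$K = 7$ ($K = 8 + \frac{1}{7} \left(-7\right) = 8 - 1 = 7$)
$b = 400$
$\left(1501 - b\right) x{\left(K,4 \right)} = \left(1501 - 400\right) 5 = 1101 \cdot 5 = 5505$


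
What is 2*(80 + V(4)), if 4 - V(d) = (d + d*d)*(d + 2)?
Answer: -72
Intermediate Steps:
V(d) = 4 - (2 + d)*(d + d²) (V(d) = 4 - (d + d*d)*(d + 2) = 4 - (d + d²)*(2 + d) = 4 - (2 + d)*(d + d²))
2*(80 + V(4)) = 2*(80 + (4 - 1*4³ - 3*4² - 2*4)) = 2*(80 + (4 - 1*64 - 3*16 - 8)) = 2*(80 + (4 - 64 - 48 - 8)) = 2*(80 - 116) = 2*(-36) = -72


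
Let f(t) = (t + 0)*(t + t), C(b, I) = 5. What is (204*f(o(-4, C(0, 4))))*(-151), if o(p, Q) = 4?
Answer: -985728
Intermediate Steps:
f(t) = 2*t**2 (f(t) = t*(2*t) = 2*t**2)
(204*f(o(-4, C(0, 4))))*(-151) = (204*(2*4**2))*(-151) = (204*(2*16))*(-151) = (204*32)*(-151) = 6528*(-151) = -985728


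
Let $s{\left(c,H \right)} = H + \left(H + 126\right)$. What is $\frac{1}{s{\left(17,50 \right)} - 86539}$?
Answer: $- \frac{1}{86313} \approx -1.1586 \cdot 10^{-5}$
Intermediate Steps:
$s{\left(c,H \right)} = 126 + 2 H$ ($s{\left(c,H \right)} = H + \left(126 + H\right) = 126 + 2 H$)
$\frac{1}{s{\left(17,50 \right)} - 86539} = \frac{1}{\left(126 + 2 \cdot 50\right) - 86539} = \frac{1}{\left(126 + 100\right) - 86539} = \frac{1}{226 - 86539} = \frac{1}{-86313} = - \frac{1}{86313}$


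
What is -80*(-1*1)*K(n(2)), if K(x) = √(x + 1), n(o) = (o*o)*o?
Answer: 240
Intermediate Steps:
n(o) = o³ (n(o) = o²*o = o³)
K(x) = √(1 + x)
-80*(-1*1)*K(n(2)) = -80*(-1*1)*√(1 + 2³) = -(-80)*√(1 + 8) = -(-80)*√9 = -(-80)*3 = -80*(-3) = 240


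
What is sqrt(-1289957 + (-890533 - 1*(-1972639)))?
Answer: I*sqrt(207851) ≈ 455.91*I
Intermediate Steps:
sqrt(-1289957 + (-890533 - 1*(-1972639))) = sqrt(-1289957 + (-890533 + 1972639)) = sqrt(-1289957 + 1082106) = sqrt(-207851) = I*sqrt(207851)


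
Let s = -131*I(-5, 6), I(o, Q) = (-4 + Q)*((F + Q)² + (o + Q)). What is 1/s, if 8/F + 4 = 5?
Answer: -1/51614 ≈ -1.9375e-5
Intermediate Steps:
F = 8 (F = 8/(-4 + 5) = 8/1 = 8*1 = 8)
I(o, Q) = (-4 + Q)*(Q + o + (8 + Q)²) (I(o, Q) = (-4 + Q)*((8 + Q)² + (o + Q)) = (-4 + Q)*((8 + Q)² + (Q + o)) = (-4 + Q)*(Q + o + (8 + Q)²))
s = -51614 (s = -131*(-256 + 6³ - 4*6 - 4*(-5) + 13*6² + 6*(-5)) = -131*(-256 + 216 - 24 + 20 + 13*36 - 30) = -131*(-256 + 216 - 24 + 20 + 468 - 30) = -131*394 = -51614)
1/s = 1/(-51614) = -1/51614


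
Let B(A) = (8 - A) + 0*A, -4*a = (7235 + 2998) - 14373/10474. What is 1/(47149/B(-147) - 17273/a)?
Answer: 16610740695/5164941776521 ≈ 0.0032161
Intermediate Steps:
a = -107166069/41896 (a = -((7235 + 2998) - 14373/10474)/4 = -(10233 - 14373*1/10474)/4 = -(10233 - 14373/10474)/4 = -¼*107166069/10474 = -107166069/41896 ≈ -2557.9)
B(A) = 8 - A (B(A) = (8 - A) + 0 = 8 - A)
1/(47149/B(-147) - 17273/a) = 1/(47149/(8 - 1*(-147)) - 17273/(-107166069/41896)) = 1/(47149/(8 + 147) - 17273*(-41896/107166069)) = 1/(47149/155 + 723669608/107166069) = 1/(5164941776521/16610740695) = 16610740695/5164941776521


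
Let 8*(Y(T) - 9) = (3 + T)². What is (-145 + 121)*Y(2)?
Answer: -291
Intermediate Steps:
Y(T) = 9 + (3 + T)²/8
(-145 + 121)*Y(2) = (-145 + 121)*(9 + (3 + 2)²/8) = -24*(9 + (⅛)*5²) = -24*(9 + (⅛)*25) = -24*(9 + 25/8) = -24*97/8 = -291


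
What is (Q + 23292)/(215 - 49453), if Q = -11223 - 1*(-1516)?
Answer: -13585/49238 ≈ -0.27590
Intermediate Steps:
Q = -9707 (Q = -11223 + 1516 = -9707)
(Q + 23292)/(215 - 49453) = (-9707 + 23292)/(215 - 49453) = 13585/(-49238) = 13585*(-1/49238) = -13585/49238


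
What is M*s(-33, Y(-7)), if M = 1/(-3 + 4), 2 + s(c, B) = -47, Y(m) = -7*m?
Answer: -49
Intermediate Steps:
s(c, B) = -49 (s(c, B) = -2 - 47 = -49)
M = 1 (M = 1/1 = 1)
M*s(-33, Y(-7)) = 1*(-49) = -49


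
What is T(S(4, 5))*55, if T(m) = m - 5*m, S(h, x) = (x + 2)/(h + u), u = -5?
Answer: 1540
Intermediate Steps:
S(h, x) = (2 + x)/(-5 + h) (S(h, x) = (x + 2)/(h - 5) = (2 + x)/(-5 + h))
T(m) = -4*m
T(S(4, 5))*55 = -4*(2 + 5)/(-5 + 4)*55 = -4*7/(-1)*55 = -(-4)*7*55 = -4*(-7)*55 = 28*55 = 1540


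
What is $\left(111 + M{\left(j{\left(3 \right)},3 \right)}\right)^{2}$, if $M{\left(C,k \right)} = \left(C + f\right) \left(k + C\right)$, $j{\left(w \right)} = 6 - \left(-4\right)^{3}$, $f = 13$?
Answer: $38068900$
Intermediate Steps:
$j{\left(w \right)} = 70$ ($j{\left(w \right)} = 6 - -64 = 6 + 64 = 70$)
$M{\left(C,k \right)} = \left(13 + C\right) \left(C + k\right)$ ($M{\left(C,k \right)} = \left(C + 13\right) \left(k + C\right) = \left(13 + C\right) \left(C + k\right)$)
$\left(111 + M{\left(j{\left(3 \right)},3 \right)}\right)^{2} = \left(111 + \left(70^{2} + 13 \cdot 70 + 13 \cdot 3 + 70 \cdot 3\right)\right)^{2} = \left(111 + \left(4900 + 910 + 39 + 210\right)\right)^{2} = \left(111 + 6059\right)^{2} = 6170^{2} = 38068900$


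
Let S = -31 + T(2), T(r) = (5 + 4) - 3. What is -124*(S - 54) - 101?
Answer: 9695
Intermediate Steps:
T(r) = 6 (T(r) = 9 - 3 = 6)
S = -25 (S = -31 + 6 = -25)
-124*(S - 54) - 101 = -124*(-25 - 54) - 101 = -124*(-79) - 101 = 9796 - 101 = 9695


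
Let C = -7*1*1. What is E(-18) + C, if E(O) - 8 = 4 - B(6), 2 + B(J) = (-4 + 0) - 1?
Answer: 12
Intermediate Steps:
B(J) = -7 (B(J) = -2 + ((-4 + 0) - 1) = -2 + (-4 - 1) = -2 - 5 = -7)
C = -7 (C = -7*1 = -7)
E(O) = 19 (E(O) = 8 + (4 - 1*(-7)) = 8 + (4 + 7) = 8 + 11 = 19)
E(-18) + C = 19 - 7 = 12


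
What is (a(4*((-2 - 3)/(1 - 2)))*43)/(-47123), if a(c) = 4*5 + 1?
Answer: -903/47123 ≈ -0.019163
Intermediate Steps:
a(c) = 21 (a(c) = 20 + 1 = 21)
(a(4*((-2 - 3)/(1 - 2)))*43)/(-47123) = (21*43)/(-47123) = 903*(-1/47123) = -903/47123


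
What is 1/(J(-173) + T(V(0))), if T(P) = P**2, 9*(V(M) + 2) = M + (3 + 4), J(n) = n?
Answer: -81/13892 ≈ -0.0058307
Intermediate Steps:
V(M) = -11/9 + M/9 (V(M) = -2 + (M + (3 + 4))/9 = -2 + (M + 7)/9 = -2 + (7 + M)/9 = -2 + (7/9 + M/9) = -11/9 + M/9)
1/(J(-173) + T(V(0))) = 1/(-173 + (-11/9 + (1/9)*0)**2) = 1/(-173 + (-11/9 + 0)**2) = 1/(-173 + (-11/9)**2) = 1/(-173 + 121/81) = 1/(-13892/81) = -81/13892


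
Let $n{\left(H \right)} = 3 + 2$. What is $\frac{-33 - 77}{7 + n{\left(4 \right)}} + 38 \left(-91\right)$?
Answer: $- \frac{20803}{6} \approx -3467.2$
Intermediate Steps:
$n{\left(H \right)} = 5$
$\frac{-33 - 77}{7 + n{\left(4 \right)}} + 38 \left(-91\right) = \frac{-33 - 77}{7 + 5} + 38 \left(-91\right) = - \frac{110}{12} - 3458 = \left(-110\right) \frac{1}{12} - 3458 = - \frac{55}{6} - 3458 = - \frac{20803}{6}$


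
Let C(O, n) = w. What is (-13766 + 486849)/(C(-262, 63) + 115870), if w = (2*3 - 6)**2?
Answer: 473083/115870 ≈ 4.0829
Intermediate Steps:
w = 0 (w = (6 - 6)**2 = 0**2 = 0)
C(O, n) = 0
(-13766 + 486849)/(C(-262, 63) + 115870) = (-13766 + 486849)/(0 + 115870) = 473083/115870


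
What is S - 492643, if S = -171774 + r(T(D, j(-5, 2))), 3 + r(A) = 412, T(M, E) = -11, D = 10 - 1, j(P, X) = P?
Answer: -664008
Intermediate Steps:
D = 9
r(A) = 409 (r(A) = -3 + 412 = 409)
S = -171365 (S = -171774 + 409 = -171365)
S - 492643 = -171365 - 492643 = -664008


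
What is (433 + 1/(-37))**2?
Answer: 256640400/1369 ≈ 1.8747e+5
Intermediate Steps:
(433 + 1/(-37))**2 = (433 - 1/37)**2 = (16020/37)**2 = 256640400/1369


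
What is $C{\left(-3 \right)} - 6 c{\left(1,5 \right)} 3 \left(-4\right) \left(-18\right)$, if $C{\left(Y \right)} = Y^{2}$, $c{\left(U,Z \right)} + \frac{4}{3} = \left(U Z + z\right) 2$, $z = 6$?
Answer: $-241056$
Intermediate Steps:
$c{\left(U,Z \right)} = \frac{32}{3} + 2 U Z$ ($c{\left(U,Z \right)} = - \frac{4}{3} + \left(U Z + 6\right) 2 = - \frac{4}{3} + \left(6 + U Z\right) 2 = - \frac{4}{3} + \left(12 + 2 U Z\right) = \frac{32}{3} + 2 U Z$)
$C{\left(-3 \right)} - 6 c{\left(1,5 \right)} 3 \left(-4\right) \left(-18\right) = \left(-3\right)^{2} - 6 \left(\frac{32}{3} + 2 \cdot 1 \cdot 5\right) 3 \left(-4\right) \left(-18\right) = 9 - 6 \left(\frac{32}{3} + 10\right) 3 \left(-4\right) \left(-18\right) = 9 - 6 \cdot \frac{62}{3} \cdot 3 \left(-4\right) \left(-18\right) = 9 - 124 \cdot 3 \left(-4\right) \left(-18\right) = 9 \left(-1\right) 372 \left(-4\right) \left(-18\right) = 9 \left(\left(-372\right) \left(-4\right)\right) \left(-18\right) = 9 \cdot 1488 \left(-18\right) = 13392 \left(-18\right) = -241056$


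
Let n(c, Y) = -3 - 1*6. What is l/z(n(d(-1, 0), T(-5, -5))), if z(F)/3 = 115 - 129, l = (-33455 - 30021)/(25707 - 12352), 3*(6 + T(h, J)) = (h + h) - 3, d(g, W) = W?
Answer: 4534/40065 ≈ 0.11317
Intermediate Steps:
T(h, J) = -7 + 2*h/3 (T(h, J) = -6 + ((h + h) - 3)/3 = -6 + (2*h - 3)/3 = -6 + (-3 + 2*h)/3 = -6 + (-1 + 2*h/3) = -7 + 2*h/3)
l = -63476/13355 ≈ -4.7530
n(c, Y) = -9 (n(c, Y) = -3 - 6 = -9)
z(F) = -42 (z(F) = 3*(115 - 129) = 3*(-14) = -42)
l/z(n(d(-1, 0), T(-5, -5))) = -63476/13355/(-42) = -63476/13355*(-1/42) = 4534/40065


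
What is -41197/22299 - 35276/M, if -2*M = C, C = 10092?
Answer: 96456577/18753459 ≈ 5.1434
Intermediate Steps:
M = -5046 (M = -½*10092 = -5046)
-41197/22299 - 35276/M = -41197/22299 - 35276/(-5046) = -41197*1/22299 - 35276*(-1/5046) = -41197/22299 + 17638/2523 = 96456577/18753459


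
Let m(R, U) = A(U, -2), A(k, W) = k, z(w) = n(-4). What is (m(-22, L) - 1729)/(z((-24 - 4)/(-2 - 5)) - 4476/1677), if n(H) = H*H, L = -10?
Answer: -972101/7452 ≈ -130.45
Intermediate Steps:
n(H) = H²
z(w) = 16 (z(w) = (-4)² = 16)
m(R, U) = U
(m(-22, L) - 1729)/(z((-24 - 4)/(-2 - 5)) - 4476/1677) = (-10 - 1729)/(16 - 4476/1677) = -1739/(16 - 4476*1/1677) = -1739/(16 - 1492/559) = -1739/7452/559 = -1739*559/7452 = -972101/7452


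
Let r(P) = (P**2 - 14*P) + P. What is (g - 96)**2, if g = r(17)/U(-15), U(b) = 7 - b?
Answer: 1044484/121 ≈ 8632.1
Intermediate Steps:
r(P) = P**2 - 13*P
g = 34/11 (g = (17*(-13 + 17))/(7 - 1*(-15)) = (17*4)/(7 + 15) = 68/22 = 68*(1/22) = 34/11 ≈ 3.0909)
(g - 96)**2 = (34/11 - 96)**2 = (-1022/11)**2 = 1044484/121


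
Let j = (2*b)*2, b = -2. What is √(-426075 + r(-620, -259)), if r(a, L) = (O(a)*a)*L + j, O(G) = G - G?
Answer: I*√426083 ≈ 652.75*I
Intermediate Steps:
j = -8 (j = (2*(-2))*2 = -4*2 = -8)
O(G) = 0
r(a, L) = -8 (r(a, L) = (0*a)*L - 8 = 0*L - 8 = 0 - 8 = -8)
√(-426075 + r(-620, -259)) = √(-426075 - 8) = √(-426083) = I*√426083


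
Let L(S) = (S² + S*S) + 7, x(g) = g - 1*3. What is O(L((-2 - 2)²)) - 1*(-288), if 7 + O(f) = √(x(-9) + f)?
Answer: 281 + 13*√3 ≈ 303.52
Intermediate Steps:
x(g) = -3 + g (x(g) = g - 3 = -3 + g)
L(S) = 7 + 2*S² (L(S) = (S² + S²) + 7 = 2*S² + 7 = 7 + 2*S²)
O(f) = -7 + √(-12 + f) (O(f) = -7 + √((-3 - 9) + f) = -7 + √(-12 + f))
O(L((-2 - 2)²)) - 1*(-288) = (-7 + √(-12 + (7 + 2*((-2 - 2)²)²))) - 1*(-288) = (-7 + √(-12 + (7 + 2*((-4)²)²))) + 288 = (-7 + √(-12 + (7 + 2*16²))) + 288 = (-7 + √(-12 + (7 + 2*256))) + 288 = (-7 + √(-12 + (7 + 512))) + 288 = (-7 + √(-12 + 519)) + 288 = (-7 + √507) + 288 = (-7 + 13*√3) + 288 = 281 + 13*√3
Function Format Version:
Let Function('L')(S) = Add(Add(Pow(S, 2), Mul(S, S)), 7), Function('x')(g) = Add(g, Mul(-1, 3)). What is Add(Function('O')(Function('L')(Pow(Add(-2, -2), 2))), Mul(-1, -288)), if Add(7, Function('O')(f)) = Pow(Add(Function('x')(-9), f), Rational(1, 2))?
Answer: Add(281, Mul(13, Pow(3, Rational(1, 2)))) ≈ 303.52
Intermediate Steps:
Function('x')(g) = Add(-3, g) (Function('x')(g) = Add(g, -3) = Add(-3, g))
Function('L')(S) = Add(7, Mul(2, Pow(S, 2))) (Function('L')(S) = Add(Add(Pow(S, 2), Pow(S, 2)), 7) = Add(Mul(2, Pow(S, 2)), 7) = Add(7, Mul(2, Pow(S, 2))))
Function('O')(f) = Add(-7, Pow(Add(-12, f), Rational(1, 2))) (Function('O')(f) = Add(-7, Pow(Add(Add(-3, -9), f), Rational(1, 2))) = Add(-7, Pow(Add(-12, f), Rational(1, 2))))
Add(Function('O')(Function('L')(Pow(Add(-2, -2), 2))), Mul(-1, -288)) = Add(Add(-7, Pow(Add(-12, Add(7, Mul(2, Pow(Pow(Add(-2, -2), 2), 2)))), Rational(1, 2))), Mul(-1, -288)) = Add(Add(-7, Pow(Add(-12, Add(7, Mul(2, Pow(Pow(-4, 2), 2)))), Rational(1, 2))), 288) = Add(Add(-7, Pow(Add(-12, Add(7, Mul(2, Pow(16, 2)))), Rational(1, 2))), 288) = Add(Add(-7, Pow(Add(-12, Add(7, Mul(2, 256))), Rational(1, 2))), 288) = Add(Add(-7, Pow(Add(-12, Add(7, 512)), Rational(1, 2))), 288) = Add(Add(-7, Pow(Add(-12, 519), Rational(1, 2))), 288) = Add(Add(-7, Pow(507, Rational(1, 2))), 288) = Add(Add(-7, Mul(13, Pow(3, Rational(1, 2)))), 288) = Add(281, Mul(13, Pow(3, Rational(1, 2))))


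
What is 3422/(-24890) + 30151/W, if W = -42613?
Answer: -448140038/530318785 ≈ -0.84504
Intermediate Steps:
3422/(-24890) + 30151/W = 3422/(-24890) + 30151/(-42613) = 3422*(-1/24890) + 30151*(-1/42613) = -1711/12445 - 30151/42613 = -448140038/530318785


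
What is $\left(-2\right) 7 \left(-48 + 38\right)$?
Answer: $140$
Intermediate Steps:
$\left(-2\right) 7 \left(-48 + 38\right) = \left(-14\right) \left(-10\right) = 140$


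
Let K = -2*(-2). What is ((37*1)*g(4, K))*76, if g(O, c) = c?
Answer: 11248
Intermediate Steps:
K = 4
((37*1)*g(4, K))*76 = ((37*1)*4)*76 = (37*4)*76 = 148*76 = 11248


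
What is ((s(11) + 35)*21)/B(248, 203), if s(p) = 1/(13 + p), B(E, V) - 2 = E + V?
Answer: 5887/3624 ≈ 1.6244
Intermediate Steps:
B(E, V) = 2 + E + V (B(E, V) = 2 + (E + V) = 2 + E + V)
((s(11) + 35)*21)/B(248, 203) = ((1/(13 + 11) + 35)*21)/(2 + 248 + 203) = ((1/24 + 35)*21)/453 = ((1/24 + 35)*21)*(1/453) = ((841/24)*21)*(1/453) = (5887/8)*(1/453) = 5887/3624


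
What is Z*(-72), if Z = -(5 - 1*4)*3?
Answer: 216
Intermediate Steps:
Z = -3 (Z = -(5 - 4)*3 = -1*1*3 = -1*3 = -3)
Z*(-72) = -3*(-72) = 216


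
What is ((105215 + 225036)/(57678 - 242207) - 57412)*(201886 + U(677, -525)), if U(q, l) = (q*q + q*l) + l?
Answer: -3223538341433735/184529 ≈ -1.7469e+10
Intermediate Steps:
U(q, l) = l + q² + l*q (U(q, l) = (q² + l*q) + l = l + q² + l*q)
((105215 + 225036)/(57678 - 242207) - 57412)*(201886 + U(677, -525)) = ((105215 + 225036)/(57678 - 242207) - 57412)*(201886 + (-525 + 677² - 525*677)) = (330251/(-184529) - 57412)*(201886 + (-525 + 458329 - 355425)) = (330251*(-1/184529) - 57412)*(201886 + 102379) = (-330251/184529 - 57412)*304265 = -10594509199/184529*304265 = -3223538341433735/184529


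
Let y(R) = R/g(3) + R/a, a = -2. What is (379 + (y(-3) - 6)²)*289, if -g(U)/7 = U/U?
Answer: 22407037/196 ≈ 1.1432e+5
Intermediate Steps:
g(U) = -7 (g(U) = -7*U/U = -7*1 = -7)
y(R) = -9*R/14 (y(R) = R/(-7) + R/(-2) = R*(-⅐) + R*(-½) = -R/7 - R/2 = -9*R/14)
(379 + (y(-3) - 6)²)*289 = (379 + (-9/14*(-3) - 6)²)*289 = (379 + (27/14 - 6)²)*289 = (379 + (-57/14)²)*289 = (379 + 3249/196)*289 = (77533/196)*289 = 22407037/196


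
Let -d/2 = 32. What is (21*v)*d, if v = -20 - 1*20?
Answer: 53760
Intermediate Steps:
d = -64 (d = -2*32 = -64)
v = -40 (v = -20 - 20 = -40)
(21*v)*d = (21*(-40))*(-64) = -840*(-64) = 53760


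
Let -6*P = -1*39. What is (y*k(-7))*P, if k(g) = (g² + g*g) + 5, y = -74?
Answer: -49543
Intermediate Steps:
k(g) = 5 + 2*g² (k(g) = (g² + g²) + 5 = 2*g² + 5 = 5 + 2*g²)
P = 13/2 (P = -(-1)*39/6 = -⅙*(-39) = 13/2 ≈ 6.5000)
(y*k(-7))*P = -74*(5 + 2*(-7)²)*(13/2) = -74*(5 + 2*49)*(13/2) = -74*(5 + 98)*(13/2) = -74*103*(13/2) = -7622*13/2 = -49543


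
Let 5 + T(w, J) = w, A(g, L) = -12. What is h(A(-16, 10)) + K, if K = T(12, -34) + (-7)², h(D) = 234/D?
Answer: 73/2 ≈ 36.500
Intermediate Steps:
T(w, J) = -5 + w
K = 56 (K = (-5 + 12) + (-7)² = 7 + 49 = 56)
h(A(-16, 10)) + K = 234/(-12) + 56 = 234*(-1/12) + 56 = -39/2 + 56 = 73/2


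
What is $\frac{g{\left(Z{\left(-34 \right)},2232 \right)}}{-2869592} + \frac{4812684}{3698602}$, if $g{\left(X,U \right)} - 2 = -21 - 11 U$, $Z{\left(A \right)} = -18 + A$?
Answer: $\frac{6950658927335}{5306739355192} \approx 1.3098$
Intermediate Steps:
$g{\left(X,U \right)} = -19 - 11 U$ ($g{\left(X,U \right)} = 2 - \left(21 + 11 U\right) = -19 - 11 U$)
$\frac{g{\left(Z{\left(-34 \right)},2232 \right)}}{-2869592} + \frac{4812684}{3698602} = \frac{-19 - 24552}{-2869592} + \frac{4812684}{3698602} = \left(-19 - 24552\right) \left(- \frac{1}{2869592}\right) + 4812684 \cdot \frac{1}{3698602} = \left(-24571\right) \left(- \frac{1}{2869592}\right) + \frac{2406342}{1849301} = \frac{24571}{2869592} + \frac{2406342}{1849301} = \frac{6950658927335}{5306739355192}$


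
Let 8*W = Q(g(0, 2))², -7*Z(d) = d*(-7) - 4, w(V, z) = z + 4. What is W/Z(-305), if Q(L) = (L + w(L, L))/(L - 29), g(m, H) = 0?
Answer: -14/1792171 ≈ -7.8118e-6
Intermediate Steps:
w(V, z) = 4 + z
Q(L) = (4 + 2*L)/(-29 + L) (Q(L) = (L + (4 + L))/(L - 29) = (4 + 2*L)/(-29 + L))
Z(d) = 4/7 + d (Z(d) = -(d*(-7) - 4)/7 = -(-7*d - 4)/7 = -(-4 - 7*d)/7 = 4/7 + d)
W = 2/841 (W = (2*(2 + 0)/(-29 + 0))²/8 = (2*2/(-29))²/8 = (2*(-1/29)*2)²/8 = (-4/29)²/8 = (⅛)*(16/841) = 2/841 ≈ 0.0023781)
W/Z(-305) = 2/(841*(4/7 - 305)) = 2/(841*(-2131/7)) = (2/841)*(-7/2131) = -14/1792171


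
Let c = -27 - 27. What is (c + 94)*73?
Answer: 2920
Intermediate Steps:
c = -54
(c + 94)*73 = (-54 + 94)*73 = 40*73 = 2920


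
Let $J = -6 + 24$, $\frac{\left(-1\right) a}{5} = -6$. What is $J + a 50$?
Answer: $1518$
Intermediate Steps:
$a = 30$ ($a = \left(-5\right) \left(-6\right) = 30$)
$J = 18$
$J + a 50 = 18 + 30 \cdot 50 = 18 + 1500 = 1518$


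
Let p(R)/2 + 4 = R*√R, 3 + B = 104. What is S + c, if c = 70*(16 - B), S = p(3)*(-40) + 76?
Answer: -5554 - 240*√3 ≈ -5969.7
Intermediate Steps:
B = 101 (B = -3 + 104 = 101)
p(R) = -8 + 2*R^(3/2) (p(R) = -8 + 2*(R*√R) = -8 + 2*R^(3/2))
S = 396 - 240*√3 (S = (-8 + 2*3^(3/2))*(-40) + 76 = (-8 + 2*(3*√3))*(-40) + 76 = (-8 + 6*√3)*(-40) + 76 = (320 - 240*√3) + 76 = 396 - 240*√3 ≈ -19.692)
c = -5950 (c = 70*(16 - 1*101) = 70*(16 - 101) = 70*(-85) = -5950)
S + c = (396 - 240*√3) - 5950 = -5554 - 240*√3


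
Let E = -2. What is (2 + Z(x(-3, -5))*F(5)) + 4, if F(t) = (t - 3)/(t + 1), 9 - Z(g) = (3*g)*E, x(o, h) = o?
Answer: 3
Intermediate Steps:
Z(g) = 9 + 6*g (Z(g) = 9 - 3*g*(-2) = 9 - (-6)*g = 9 + 6*g)
F(t) = (-3 + t)/(1 + t)
(2 + Z(x(-3, -5))*F(5)) + 4 = (2 + (9 + 6*(-3))*((-3 + 5)/(1 + 5))) + 4 = (2 + (9 - 18)*(2/6)) + 4 = (2 - 3*2/2) + 4 = (2 - 9*⅓) + 4 = (2 - 3) + 4 = -1 + 4 = 3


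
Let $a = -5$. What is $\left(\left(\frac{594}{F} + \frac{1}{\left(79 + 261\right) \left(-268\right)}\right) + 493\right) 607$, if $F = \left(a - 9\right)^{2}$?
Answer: $\frac{1344333286377}{4464880} \approx 3.0109 \cdot 10^{5}$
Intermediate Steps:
$F = 196$ ($F = \left(-5 - 9\right)^{2} = \left(-14\right)^{2} = 196$)
$\left(\left(\frac{594}{F} + \frac{1}{\left(79 + 261\right) \left(-268\right)}\right) + 493\right) 607 = \left(\left(\frac{594}{196} + \frac{1}{\left(79 + 261\right) \left(-268\right)}\right) + 493\right) 607 = \left(\left(594 \cdot \frac{1}{196} + \frac{1}{340} \left(- \frac{1}{268}\right)\right) + 493\right) 607 = \left(\left(\frac{297}{98} + \frac{1}{340} \left(- \frac{1}{268}\right)\right) + 493\right) 607 = \left(\left(\frac{297}{98} - \frac{1}{91120}\right) + 493\right) 607 = \left(\frac{13531271}{4464880} + 493\right) 607 = \frac{2214717111}{4464880} \cdot 607 = \frac{1344333286377}{4464880}$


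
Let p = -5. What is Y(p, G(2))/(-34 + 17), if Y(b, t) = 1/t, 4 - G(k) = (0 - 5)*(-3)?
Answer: 1/187 ≈ 0.0053476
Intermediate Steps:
G(k) = -11 (G(k) = 4 - (0 - 5)*(-3) = 4 - (-5)*(-3) = 4 - 1*15 = 4 - 15 = -11)
Y(p, G(2))/(-34 + 17) = 1/((-11)*(-34 + 17)) = -1/11/(-17) = -1/11*(-1/17) = 1/187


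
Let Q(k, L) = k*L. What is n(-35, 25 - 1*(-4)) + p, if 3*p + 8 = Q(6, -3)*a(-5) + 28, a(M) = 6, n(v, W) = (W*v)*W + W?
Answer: -88306/3 ≈ -29435.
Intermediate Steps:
n(v, W) = W + v*W**2 (n(v, W) = v*W**2 + W = W + v*W**2)
Q(k, L) = L*k
p = -88/3 (p = -8/3 + (-3*6*6 + 28)/3 = -8/3 + (-18*6 + 28)/3 = -8/3 + (-108 + 28)/3 = -8/3 + (1/3)*(-80) = -8/3 - 80/3 = -88/3 ≈ -29.333)
n(-35, 25 - 1*(-4)) + p = (25 - 1*(-4))*(1 + (25 - 1*(-4))*(-35)) - 88/3 = (25 + 4)*(1 + (25 + 4)*(-35)) - 88/3 = 29*(1 + 29*(-35)) - 88/3 = 29*(1 - 1015) - 88/3 = 29*(-1014) - 88/3 = -29406 - 88/3 = -88306/3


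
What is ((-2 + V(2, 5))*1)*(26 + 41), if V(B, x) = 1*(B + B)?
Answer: 134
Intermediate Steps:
V(B, x) = 2*B (V(B, x) = 1*(2*B) = 2*B)
((-2 + V(2, 5))*1)*(26 + 41) = ((-2 + 2*2)*1)*(26 + 41) = ((-2 + 4)*1)*67 = (2*1)*67 = 2*67 = 134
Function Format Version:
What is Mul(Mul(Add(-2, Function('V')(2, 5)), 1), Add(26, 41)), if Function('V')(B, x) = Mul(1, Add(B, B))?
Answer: 134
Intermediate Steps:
Function('V')(B, x) = Mul(2, B) (Function('V')(B, x) = Mul(1, Mul(2, B)) = Mul(2, B))
Mul(Mul(Add(-2, Function('V')(2, 5)), 1), Add(26, 41)) = Mul(Mul(Add(-2, Mul(2, 2)), 1), Add(26, 41)) = Mul(Mul(Add(-2, 4), 1), 67) = Mul(Mul(2, 1), 67) = Mul(2, 67) = 134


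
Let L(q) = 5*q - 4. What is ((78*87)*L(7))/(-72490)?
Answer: -105183/36245 ≈ -2.9020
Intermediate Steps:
L(q) = -4 + 5*q
((78*87)*L(7))/(-72490) = ((78*87)*(-4 + 5*7))/(-72490) = (6786*(-4 + 35))*(-1/72490) = (6786*31)*(-1/72490) = 210366*(-1/72490) = -105183/36245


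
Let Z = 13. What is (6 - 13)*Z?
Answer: -91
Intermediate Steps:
(6 - 13)*Z = (6 - 13)*13 = -7*13 = -91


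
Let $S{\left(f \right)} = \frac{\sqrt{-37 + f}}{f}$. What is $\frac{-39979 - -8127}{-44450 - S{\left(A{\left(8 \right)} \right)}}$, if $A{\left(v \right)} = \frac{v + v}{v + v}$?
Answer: $\frac{176977675}{246975317} - \frac{23889 i}{246975317} \approx 0.71658 - 9.6726 \cdot 10^{-5} i$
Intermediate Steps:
$A{\left(v \right)} = 1$ ($A{\left(v \right)} = \frac{2 v}{2 v} = 2 v \frac{1}{2 v} = 1$)
$S{\left(f \right)} = \frac{\sqrt{-37 + f}}{f}$
$\frac{-39979 - -8127}{-44450 - S{\left(A{\left(8 \right)} \right)}} = \frac{-39979 - -8127}{-44450 - \frac{\sqrt{-37 + 1}}{1}} = \frac{-39979 + 8127}{-44450 - 1 \sqrt{-36}} = - \frac{31852}{-44450 - 1 \cdot 6 i} = - \frac{31852}{-44450 - 6 i} = - 31852 \frac{-44450 + 6 i}{1975802536} = - \frac{7963 \left(-44450 + 6 i\right)}{493950634}$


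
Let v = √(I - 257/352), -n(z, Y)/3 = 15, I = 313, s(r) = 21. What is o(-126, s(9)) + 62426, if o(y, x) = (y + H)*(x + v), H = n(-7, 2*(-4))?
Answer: 58835 - 171*√2418218/88 ≈ 55813.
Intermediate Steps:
n(z, Y) = -45 (n(z, Y) = -3*15 = -45)
H = -45
v = √2418218/88 (v = √(313 - 257/352) = √(109919/352) = √2418218/88 ≈ 17.671)
o(y, x) = (-45 + y)*(x + √2418218/88) (o(y, x) = (y - 45)*(x + √2418218/88) = (-45 + y)*(x + √2418218/88))
o(-126, s(9)) + 62426 = (-45*21 - 45*√2418218/88 + 21*(-126) + (1/88)*(-126)*√2418218) + 62426 = (-945 - 45*√2418218/88 - 2646 - 63*√2418218/44) + 62426 = (-3591 - 171*√2418218/88) + 62426 = 58835 - 171*√2418218/88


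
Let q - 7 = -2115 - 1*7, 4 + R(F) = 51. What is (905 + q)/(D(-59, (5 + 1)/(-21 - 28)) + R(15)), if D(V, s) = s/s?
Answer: -605/24 ≈ -25.208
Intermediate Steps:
R(F) = 47 (R(F) = -4 + 51 = 47)
D(V, s) = 1
q = -2115 (q = 7 + (-2115 - 1*7) = 7 + (-2115 - 7) = 7 - 2122 = -2115)
(905 + q)/(D(-59, (5 + 1)/(-21 - 28)) + R(15)) = (905 - 2115)/(1 + 47) = -1210/48 = -1210*1/48 = -605/24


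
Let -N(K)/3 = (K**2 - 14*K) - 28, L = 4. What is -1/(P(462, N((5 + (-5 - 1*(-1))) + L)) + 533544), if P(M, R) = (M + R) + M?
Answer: -1/534687 ≈ -1.8703e-6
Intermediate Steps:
N(K) = 84 - 3*K**2 + 42*K (N(K) = -3*((K**2 - 14*K) - 28) = -3*(-28 + K**2 - 14*K) = 84 - 3*K**2 + 42*K)
P(M, R) = R + 2*M
-1/(P(462, N((5 + (-5 - 1*(-1))) + L)) + 533544) = -1/(((84 - 3*((5 + (-5 - 1*(-1))) + 4)**2 + 42*((5 + (-5 - 1*(-1))) + 4)) + 2*462) + 533544) = -1/(((84 - 3*((5 + (-5 + 1)) + 4)**2 + 42*((5 + (-5 + 1)) + 4)) + 924) + 533544) = -1/(((84 - 3*((5 - 4) + 4)**2 + 42*((5 - 4) + 4)) + 924) + 533544) = -1/(((84 - 3*(1 + 4)**2 + 42*(1 + 4)) + 924) + 533544) = -1/(((84 - 3*5**2 + 42*5) + 924) + 533544) = -1/(((84 - 3*25 + 210) + 924) + 533544) = -1/(((84 - 75 + 210) + 924) + 533544) = -1/((219 + 924) + 533544) = -1/(1143 + 533544) = -1/534687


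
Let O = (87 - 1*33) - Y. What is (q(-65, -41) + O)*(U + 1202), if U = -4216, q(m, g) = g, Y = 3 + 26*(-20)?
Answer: -1597420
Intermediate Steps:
Y = -517 (Y = 3 - 520 = -517)
O = 571 (O = (87 - 1*33) - 1*(-517) = (87 - 33) + 517 = 54 + 517 = 571)
(q(-65, -41) + O)*(U + 1202) = (-41 + 571)*(-4216 + 1202) = 530*(-3014) = -1597420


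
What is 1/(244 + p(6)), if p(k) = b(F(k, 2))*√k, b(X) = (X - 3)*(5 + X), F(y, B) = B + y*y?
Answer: -122/6765307 + 1505*√6/13530614 ≈ 0.00025442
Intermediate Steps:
F(y, B) = B + y²
b(X) = (-3 + X)*(5 + X)
p(k) = √k*(-11 + (2 + k²)² + 2*k²) (p(k) = (-15 + (2 + k²)² + 2*(2 + k²))*√k = (-15 + (2 + k²)² + (4 + 2*k²))*√k = (-11 + (2 + k²)² + 2*k²)*√k = √k*(-11 + (2 + k²)² + 2*k²))
1/(244 + p(6)) = 1/(244 + √6*(-7 + 6⁴ + 6*6²)) = 1/(244 + √6*(-7 + 1296 + 6*36)) = 1/(244 + √6*(-7 + 1296 + 216)) = 1/(244 + √6*1505) = 1/(244 + 1505*√6)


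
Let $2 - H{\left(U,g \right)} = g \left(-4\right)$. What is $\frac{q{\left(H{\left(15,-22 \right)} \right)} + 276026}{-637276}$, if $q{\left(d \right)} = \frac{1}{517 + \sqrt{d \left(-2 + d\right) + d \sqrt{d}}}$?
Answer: $- \frac{138013}{318638} - \frac{1}{637276 \left(517 + \sqrt{7568 - 86 i \sqrt{86}}\right)} \approx -0.43313 - 1.968 \cdot 10^{-11} i$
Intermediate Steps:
$H{\left(U,g \right)} = 2 + 4 g$ ($H{\left(U,g \right)} = 2 - g \left(-4\right) = 2 - - 4 g = 2 + 4 g$)
$q{\left(d \right)} = \frac{1}{517 + \sqrt{d^{\frac{3}{2}} + d \left(-2 + d\right)}}$ ($q{\left(d \right)} = \frac{1}{517 + \sqrt{d \left(-2 + d\right) + d^{\frac{3}{2}}}} = \frac{1}{517 + \sqrt{d^{\frac{3}{2}} + d \left(-2 + d\right)}}$)
$\frac{q{\left(H{\left(15,-22 \right)} \right)} + 276026}{-637276} = \frac{\frac{1}{517 + \sqrt{\left(2 + 4 \left(-22\right)\right)^{2} + \left(2 + 4 \left(-22\right)\right)^{\frac{3}{2}} - 2 \left(2 + 4 \left(-22\right)\right)}} + 276026}{-637276} = \left(\frac{1}{517 + \sqrt{\left(2 - 88\right)^{2} + \left(2 - 88\right)^{\frac{3}{2}} - 2 \left(2 - 88\right)}} + 276026\right) \left(- \frac{1}{637276}\right) = \left(\frac{1}{517 + \sqrt{\left(-86\right)^{2} + \left(-86\right)^{\frac{3}{2}} - -172}} + 276026\right) \left(- \frac{1}{637276}\right) = \left(\frac{1}{517 + \sqrt{7396 - 86 i \sqrt{86} + 172}} + 276026\right) \left(- \frac{1}{637276}\right) = \left(\frac{1}{517 + \sqrt{7568 - 86 i \sqrt{86}}} + 276026\right) \left(- \frac{1}{637276}\right) = \left(276026 + \frac{1}{517 + \sqrt{7568 - 86 i \sqrt{86}}}\right) \left(- \frac{1}{637276}\right) = - \frac{138013}{318638} - \frac{1}{637276 \left(517 + \sqrt{7568 - 86 i \sqrt{86}}\right)}$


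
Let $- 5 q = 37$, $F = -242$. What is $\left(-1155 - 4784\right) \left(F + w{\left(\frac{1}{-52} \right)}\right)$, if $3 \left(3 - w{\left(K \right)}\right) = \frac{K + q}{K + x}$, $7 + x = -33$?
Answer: $\frac{14772894282}{10405} \approx 1.4198 \cdot 10^{6}$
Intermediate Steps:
$x = -40$ ($x = -7 - 33 = -40$)
$q = - \frac{37}{5}$ ($q = \left(- \frac{1}{5}\right) 37 = - \frac{37}{5} \approx -7.4$)
$w{\left(K \right)} = 3 - \frac{- \frac{37}{5} + K}{3 \left(-40 + K\right)}$ ($w{\left(K \right)} = 3 - \frac{\left(K - \frac{37}{5}\right) \frac{1}{K - 40}}{3} = 3 - \frac{\left(- \frac{37}{5} + K\right) \frac{1}{-40 + K}}{3} = 3 - \frac{\frac{1}{-40 + K} \left(- \frac{37}{5} + K\right)}{3} = 3 - \frac{- \frac{37}{5} + K}{3 \left(-40 + K\right)}$)
$\left(-1155 - 4784\right) \left(F + w{\left(\frac{1}{-52} \right)}\right) = \left(-1155 - 4784\right) \left(-242 + \frac{-1763 + \frac{40}{-52}}{15 \left(-40 + \frac{1}{-52}\right)}\right) = - 5939 \left(-242 + \frac{-1763 + 40 \left(- \frac{1}{52}\right)}{15 \left(-40 - \frac{1}{52}\right)}\right) = - 5939 \left(-242 + \frac{-1763 - \frac{10}{13}}{15 \left(- \frac{2081}{52}\right)}\right) = - 5939 \left(-242 + \frac{1}{15} \left(- \frac{52}{2081}\right) \left(- \frac{22929}{13}\right)\right) = - 5939 \left(-242 + \frac{30572}{10405}\right) = \left(-5939\right) \left(- \frac{2487438}{10405}\right) = \frac{14772894282}{10405}$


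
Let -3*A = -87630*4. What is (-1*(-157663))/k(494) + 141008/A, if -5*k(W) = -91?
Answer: 11514944541/1329055 ≈ 8664.0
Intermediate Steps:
A = 116840 (A = -(-29210)*4 = -⅓*(-350520) = 116840)
k(W) = 91/5 (k(W) = -⅕*(-91) = 91/5)
(-1*(-157663))/k(494) + 141008/A = (-1*(-157663))/(91/5) + 141008/116840 = 157663*(5/91) + 141008*(1/116840) = 788315/91 + 17626/14605 = 11514944541/1329055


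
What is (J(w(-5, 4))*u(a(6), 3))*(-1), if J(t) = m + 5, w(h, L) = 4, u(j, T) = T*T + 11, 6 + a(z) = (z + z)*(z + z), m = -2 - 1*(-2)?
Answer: -100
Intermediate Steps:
m = 0 (m = -2 + 2 = 0)
a(z) = -6 + 4*z² (a(z) = -6 + (z + z)*(z + z) = -6 + (2*z)*(2*z) = -6 + 4*z²)
u(j, T) = 11 + T² (u(j, T) = T² + 11 = 11 + T²)
J(t) = 5 (J(t) = 0 + 5 = 5)
(J(w(-5, 4))*u(a(6), 3))*(-1) = (5*(11 + 3²))*(-1) = (5*(11 + 9))*(-1) = (5*20)*(-1) = 100*(-1) = -100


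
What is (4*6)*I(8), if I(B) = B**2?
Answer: 1536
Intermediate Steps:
(4*6)*I(8) = (4*6)*8**2 = 24*64 = 1536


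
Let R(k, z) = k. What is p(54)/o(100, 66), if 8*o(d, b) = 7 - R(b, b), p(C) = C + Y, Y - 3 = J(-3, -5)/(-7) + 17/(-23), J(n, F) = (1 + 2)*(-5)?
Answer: -75224/9499 ≈ -7.9192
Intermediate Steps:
J(n, F) = -15 (J(n, F) = 3*(-5) = -15)
Y = 709/161 (Y = 3 + (-15/(-7) + 17/(-23)) = 3 + (-15*(-⅐) + 17*(-1/23)) = 3 + (15/7 - 17/23) = 3 + 226/161 = 709/161 ≈ 4.4037)
p(C) = 709/161 + C (p(C) = C + 709/161 = 709/161 + C)
o(d, b) = 7/8 - b/8 (o(d, b) = (7 - b)/8 = 7/8 - b/8)
p(54)/o(100, 66) = (709/161 + 54)/(7/8 - ⅛*66) = 9403/(161*(7/8 - 33/4)) = 9403/(161*(-59/8)) = (9403/161)*(-8/59) = -75224/9499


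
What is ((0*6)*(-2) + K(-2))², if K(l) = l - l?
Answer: 0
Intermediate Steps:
K(l) = 0
((0*6)*(-2) + K(-2))² = ((0*6)*(-2) + 0)² = (0*(-2) + 0)² = (0 + 0)² = 0² = 0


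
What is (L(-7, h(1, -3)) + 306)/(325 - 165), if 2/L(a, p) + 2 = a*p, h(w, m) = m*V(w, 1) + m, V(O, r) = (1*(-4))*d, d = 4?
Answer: 2425/1268 ≈ 1.9125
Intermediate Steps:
V(O, r) = -16 (V(O, r) = (1*(-4))*4 = -4*4 = -16)
h(w, m) = -15*m (h(w, m) = m*(-16) + m = -16*m + m = -15*m)
L(a, p) = 2/(-2 + a*p)
(L(-7, h(1, -3)) + 306)/(325 - 165) = (2/(-2 - (-105)*(-3)) + 306)/(325 - 165) = (2/(-2 - 7*45) + 306)/160 = (2/(-2 - 315) + 306)*(1/160) = (2/(-317) + 306)*(1/160) = (2*(-1/317) + 306)*(1/160) = (-2/317 + 306)*(1/160) = (97000/317)*(1/160) = 2425/1268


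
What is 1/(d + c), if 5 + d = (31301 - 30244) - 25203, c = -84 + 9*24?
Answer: -1/24019 ≈ -4.1634e-5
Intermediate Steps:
c = 132 (c = -84 + 216 = 132)
d = -24151 (d = -5 + ((31301 - 30244) - 25203) = -5 + (1057 - 25203) = -5 - 24146 = -24151)
1/(d + c) = 1/(-24151 + 132) = 1/(-24019) = -1/24019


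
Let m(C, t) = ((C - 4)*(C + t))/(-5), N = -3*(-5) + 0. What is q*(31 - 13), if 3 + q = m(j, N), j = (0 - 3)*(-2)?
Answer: -1026/5 ≈ -205.20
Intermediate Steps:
N = 15 (N = 15 + 0 = 15)
j = 6 (j = -3*(-2) = 6)
m(C, t) = -(-4 + C)*(C + t)/5 (m(C, t) = ((-4 + C)*(C + t))*(-⅕) = -(-4 + C)*(C + t)/5)
q = -57/5 (q = -3 + (-⅕*6² + (⅘)*6 + (⅘)*15 - ⅕*6*15) = -3 + (-⅕*36 + 24/5 + 12 - 18) = -3 + (-36/5 + 24/5 + 12 - 18) = -3 - 42/5 = -57/5 ≈ -11.400)
q*(31 - 13) = -57*(31 - 13)/5 = -57/5*18 = -1026/5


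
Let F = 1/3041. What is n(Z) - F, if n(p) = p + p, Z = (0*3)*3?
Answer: -1/3041 ≈ -0.00032884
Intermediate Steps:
F = 1/3041 ≈ 0.00032884
Z = 0 (Z = 0*3 = 0)
n(p) = 2*p
n(Z) - F = 2*0 - 1*1/3041 = 0 - 1/3041 = -1/3041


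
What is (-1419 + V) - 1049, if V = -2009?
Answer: -4477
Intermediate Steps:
(-1419 + V) - 1049 = (-1419 - 2009) - 1049 = -3428 - 1049 = -4477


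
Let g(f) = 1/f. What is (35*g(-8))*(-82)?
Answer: 1435/4 ≈ 358.75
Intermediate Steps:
(35*g(-8))*(-82) = (35/(-8))*(-82) = (35*(-1/8))*(-82) = -35/8*(-82) = 1435/4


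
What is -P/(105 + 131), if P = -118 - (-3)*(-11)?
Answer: 151/236 ≈ 0.63983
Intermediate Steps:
P = -151 (P = -118 - 1*33 = -118 - 33 = -151)
-P/(105 + 131) = -(-151)/(105 + 131) = -(-151)/236 = -1*(-151/236) = 151/236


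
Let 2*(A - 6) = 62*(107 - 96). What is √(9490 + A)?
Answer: 3*√1093 ≈ 99.182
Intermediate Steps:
A = 347 (A = 6 + (62*(107 - 96))/2 = 6 + (62*11)/2 = 6 + (½)*682 = 6 + 341 = 347)
√(9490 + A) = √(9490 + 347) = √9837 = 3*√1093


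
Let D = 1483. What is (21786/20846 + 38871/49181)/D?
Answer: 940881066/760205913929 ≈ 0.0012377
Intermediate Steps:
(21786/20846 + 38871/49181)/D = (21786/20846 + 38871/49181)/1483 = (21786*(1/20846) + 38871*(1/49181))*(1/1483) = (10893/10423 + 38871/49181)*(1/1483) = (940881066/512613563)*(1/1483) = 940881066/760205913929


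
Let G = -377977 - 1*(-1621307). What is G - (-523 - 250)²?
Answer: 645801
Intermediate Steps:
G = 1243330 (G = -377977 + 1621307 = 1243330)
G - (-523 - 250)² = 1243330 - (-523 - 250)² = 1243330 - 1*(-773)² = 1243330 - 1*597529 = 1243330 - 597529 = 645801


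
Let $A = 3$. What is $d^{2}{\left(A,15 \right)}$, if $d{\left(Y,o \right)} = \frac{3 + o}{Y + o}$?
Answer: $1$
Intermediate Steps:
$d{\left(Y,o \right)} = \frac{3 + o}{Y + o}$
$d^{2}{\left(A,15 \right)} = \left(\frac{3 + 15}{3 + 15}\right)^{2} = \left(\frac{1}{18} \cdot 18\right)^{2} = 1^{2} = 1$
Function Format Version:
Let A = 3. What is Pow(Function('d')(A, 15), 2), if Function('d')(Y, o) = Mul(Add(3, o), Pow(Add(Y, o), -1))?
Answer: 1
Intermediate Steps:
Function('d')(Y, o) = Mul(Pow(Add(Y, o), -1), Add(3, o))
Pow(Function('d')(A, 15), 2) = Pow(Mul(Pow(Add(3, 15), -1), Add(3, 15)), 2) = Pow(Mul(Pow(18, -1), 18), 2) = Pow(Mul(Rational(1, 18), 18), 2) = Pow(1, 2) = 1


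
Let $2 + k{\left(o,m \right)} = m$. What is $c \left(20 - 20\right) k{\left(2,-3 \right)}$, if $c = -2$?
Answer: $0$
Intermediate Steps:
$k{\left(o,m \right)} = -2 + m$
$c \left(20 - 20\right) k{\left(2,-3 \right)} = - 2 \left(20 - 20\right) \left(-2 - 3\right) = - 2 \cdot 0 \left(-5\right) = \left(-2\right) 0 = 0$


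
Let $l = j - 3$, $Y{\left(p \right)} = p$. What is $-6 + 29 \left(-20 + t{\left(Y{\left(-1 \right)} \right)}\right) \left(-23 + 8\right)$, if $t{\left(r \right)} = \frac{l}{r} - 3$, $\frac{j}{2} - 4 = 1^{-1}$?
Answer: $13044$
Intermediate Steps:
$j = 10$ ($j = 8 + \frac{2}{1} = 8 + 2 \cdot 1 = 8 + 2 = 10$)
$l = 7$ ($l = 10 - 3 = 7$)
$t{\left(r \right)} = -3 + \frac{7}{r}$ ($t{\left(r \right)} = \frac{7}{r} - 3 = -3 + \frac{7}{r}$)
$-6 + 29 \left(-20 + t{\left(Y{\left(-1 \right)} \right)}\right) \left(-23 + 8\right) = -6 + 29 \left(-20 + \left(-3 + \frac{7}{-1}\right)\right) \left(-23 + 8\right) = -6 + 29 \left(-20 + \left(-3 + 7 \left(-1\right)\right)\right) \left(-15\right) = -6 + 29 \left(-20 - 10\right) \left(-15\right) = -6 + 29 \left(\left(-30\right) \left(-15\right)\right) = -6 + 29 \cdot 450 = -6 + 13050 = 13044$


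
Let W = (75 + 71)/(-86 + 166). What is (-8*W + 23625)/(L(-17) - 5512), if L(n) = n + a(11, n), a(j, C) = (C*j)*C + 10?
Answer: -29513/2925 ≈ -10.090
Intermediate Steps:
a(j, C) = 10 + j*C² (a(j, C) = j*C² + 10 = 10 + j*C²)
W = 73/40 (W = 146/80 = 146*(1/80) = 73/40 ≈ 1.8250)
L(n) = 10 + n + 11*n² (L(n) = n + (10 + 11*n²) = 10 + n + 11*n²)
(-8*W + 23625)/(L(-17) - 5512) = (-8*73/40 + 23625)/((10 - 17 + 11*(-17)²) - 5512) = (-73/5 + 23625)/((10 - 17 + 11*289) - 5512) = 118052/(5*((10 - 17 + 3179) - 5512)) = 118052/(5*(3172 - 5512)) = (118052/5)/(-2340) = (118052/5)*(-1/2340) = -29513/2925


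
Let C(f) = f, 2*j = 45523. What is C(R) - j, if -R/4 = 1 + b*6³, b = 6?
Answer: -55899/2 ≈ -27950.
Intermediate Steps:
j = 45523/2 (j = (½)*45523 = 45523/2 ≈ 22762.)
R = -5188 (R = -4*(1 + 6*6³) = -4*(1 + 6*216) = -4*(1 + 1296) = -4*1297 = -5188)
C(R) - j = -5188 - 1*45523/2 = -5188 - 45523/2 = -55899/2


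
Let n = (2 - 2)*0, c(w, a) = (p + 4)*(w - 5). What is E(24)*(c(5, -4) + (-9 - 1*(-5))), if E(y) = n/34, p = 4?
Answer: 0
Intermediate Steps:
c(w, a) = -40 + 8*w (c(w, a) = (4 + 4)*(w - 5) = 8*(-5 + w) = -40 + 8*w)
n = 0 (n = 0*0 = 0)
E(y) = 0 (E(y) = 0/34 = 0*(1/34) = 0)
E(24)*(c(5, -4) + (-9 - 1*(-5))) = 0*((-40 + 8*5) + (-9 - 1*(-5))) = 0*((-40 + 40) + (-9 + 5)) = 0*(0 - 4) = 0*(-4) = 0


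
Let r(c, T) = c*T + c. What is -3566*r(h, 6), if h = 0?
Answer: 0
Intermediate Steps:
r(c, T) = c + T*c (r(c, T) = T*c + c = c + T*c)
-3566*r(h, 6) = -0*(1 + 6) = -0*7 = -3566*0 = 0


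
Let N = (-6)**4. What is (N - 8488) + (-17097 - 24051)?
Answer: -48340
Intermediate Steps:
N = 1296
(N - 8488) + (-17097 - 24051) = (1296 - 8488) + (-17097 - 24051) = -7192 - 41148 = -48340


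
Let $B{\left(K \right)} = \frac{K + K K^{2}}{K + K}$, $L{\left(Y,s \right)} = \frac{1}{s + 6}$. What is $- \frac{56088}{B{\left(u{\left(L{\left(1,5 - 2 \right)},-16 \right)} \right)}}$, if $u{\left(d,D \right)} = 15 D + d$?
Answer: $- \frac{4543128}{2330681} \approx -1.9493$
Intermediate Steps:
$L{\left(Y,s \right)} = \frac{1}{6 + s}$
$u{\left(d,D \right)} = d + 15 D$
$B{\left(K \right)} = \frac{K + K^{3}}{2 K}$
$- \frac{56088}{B{\left(u{\left(L{\left(1,5 - 2 \right)},-16 \right)} \right)}} = - \frac{56088}{\frac{1}{2} + \frac{\left(\frac{1}{6 + \left(5 - 2\right)} + 15 \left(-16\right)\right)^{2}}{2}} = - \frac{56088}{\frac{1}{2} + \frac{\left(\frac{1}{6 + \left(5 - 2\right)} - 240\right)^{2}}{2}} = - \frac{56088}{\frac{1}{2} + \frac{\left(\frac{1}{6 + 3} - 240\right)^{2}}{2}} = - \frac{56088}{\frac{1}{2} + \frac{\left(\frac{1}{9} - 240\right)^{2}}{2}} = - \frac{56088}{\frac{1}{2} + \frac{\left(- \frac{2159}{9}\right)^{2}}{2}} = - \frac{56088}{\frac{1}{2} + \frac{1}{2} \cdot \frac{4661281}{81}} = - \frac{56088}{\frac{1}{2} + \frac{4661281}{162}} = - \frac{56088}{\frac{2330681}{81}} = \left(-56088\right) \frac{81}{2330681} = - \frac{4543128}{2330681}$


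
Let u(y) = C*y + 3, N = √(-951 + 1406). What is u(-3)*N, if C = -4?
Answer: 15*√455 ≈ 319.96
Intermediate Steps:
N = √455 ≈ 21.331
u(y) = 3 - 4*y (u(y) = -4*y + 3 = 3 - 4*y)
u(-3)*N = (3 - 4*(-3))*√455 = (3 + 12)*√455 = 15*√455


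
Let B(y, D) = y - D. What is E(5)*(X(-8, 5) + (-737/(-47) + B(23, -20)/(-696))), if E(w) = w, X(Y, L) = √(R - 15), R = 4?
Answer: 2554655/32712 + 5*I*√11 ≈ 78.095 + 16.583*I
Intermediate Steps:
X(Y, L) = I*√11 (X(Y, L) = √(4 - 15) = √(-11) = I*√11)
E(5)*(X(-8, 5) + (-737/(-47) + B(23, -20)/(-696))) = 5*(I*√11 + (-737/(-47) + (23 - 1*(-20))/(-696))) = 5*(I*√11 + (-737*(-1/47) + (23 + 20)*(-1/696))) = 5*(I*√11 + (737/47 + 43*(-1/696))) = 5*(I*√11 + (737/47 - 43/696)) = 5*(I*√11 + 510931/32712) = 5*(510931/32712 + I*√11) = 2554655/32712 + 5*I*√11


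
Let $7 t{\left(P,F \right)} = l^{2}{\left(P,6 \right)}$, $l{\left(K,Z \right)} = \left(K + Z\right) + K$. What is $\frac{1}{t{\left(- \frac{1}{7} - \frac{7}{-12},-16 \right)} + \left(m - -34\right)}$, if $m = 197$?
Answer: $\frac{12348}{2935909} \approx 0.0042059$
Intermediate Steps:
$l{\left(K,Z \right)} = Z + 2 K$
$t{\left(P,F \right)} = \frac{\left(6 + 2 P\right)^{2}}{7}$
$\frac{1}{t{\left(- \frac{1}{7} - \frac{7}{-12},-16 \right)} + \left(m - -34\right)} = \frac{1}{\frac{4 \left(3 - \left(\frac{1}{7} - \frac{7}{12}\right)\right)^{2}}{7} + \left(197 - -34\right)} = \frac{1}{\frac{4 \left(3 - - \frac{37}{84}\right)^{2}}{7} + \left(197 + 34\right)} = \frac{1}{\frac{4 \left(3 + \left(- \frac{1}{7} + \frac{7}{12}\right)\right)^{2}}{7} + 231} = \frac{1}{\frac{4 \left(3 + \frac{37}{84}\right)^{2}}{7} + 231} = \frac{1}{\frac{4 \left(\frac{289}{84}\right)^{2}}{7} + 231} = \frac{1}{\frac{4}{7} \cdot \frac{83521}{7056} + 231} = \frac{1}{\frac{83521}{12348} + 231} = \frac{1}{\frac{2935909}{12348}} = \frac{12348}{2935909}$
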